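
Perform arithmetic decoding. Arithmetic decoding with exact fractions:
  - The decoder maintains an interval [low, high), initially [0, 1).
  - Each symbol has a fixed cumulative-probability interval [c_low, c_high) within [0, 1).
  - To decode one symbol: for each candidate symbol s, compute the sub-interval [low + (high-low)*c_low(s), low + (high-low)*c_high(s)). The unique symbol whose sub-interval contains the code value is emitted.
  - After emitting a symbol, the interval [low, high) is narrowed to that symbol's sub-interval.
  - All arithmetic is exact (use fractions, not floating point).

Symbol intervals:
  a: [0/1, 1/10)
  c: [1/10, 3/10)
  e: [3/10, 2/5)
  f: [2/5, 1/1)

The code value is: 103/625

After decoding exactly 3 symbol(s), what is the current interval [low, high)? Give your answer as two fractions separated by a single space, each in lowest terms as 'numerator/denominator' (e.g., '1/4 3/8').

Step 1: interval [0/1, 1/1), width = 1/1 - 0/1 = 1/1
  'a': [0/1 + 1/1*0/1, 0/1 + 1/1*1/10) = [0/1, 1/10)
  'c': [0/1 + 1/1*1/10, 0/1 + 1/1*3/10) = [1/10, 3/10) <- contains code 103/625
  'e': [0/1 + 1/1*3/10, 0/1 + 1/1*2/5) = [3/10, 2/5)
  'f': [0/1 + 1/1*2/5, 0/1 + 1/1*1/1) = [2/5, 1/1)
  emit 'c', narrow to [1/10, 3/10)
Step 2: interval [1/10, 3/10), width = 3/10 - 1/10 = 1/5
  'a': [1/10 + 1/5*0/1, 1/10 + 1/5*1/10) = [1/10, 3/25)
  'c': [1/10 + 1/5*1/10, 1/10 + 1/5*3/10) = [3/25, 4/25)
  'e': [1/10 + 1/5*3/10, 1/10 + 1/5*2/5) = [4/25, 9/50) <- contains code 103/625
  'f': [1/10 + 1/5*2/5, 1/10 + 1/5*1/1) = [9/50, 3/10)
  emit 'e', narrow to [4/25, 9/50)
Step 3: interval [4/25, 9/50), width = 9/50 - 4/25 = 1/50
  'a': [4/25 + 1/50*0/1, 4/25 + 1/50*1/10) = [4/25, 81/500)
  'c': [4/25 + 1/50*1/10, 4/25 + 1/50*3/10) = [81/500, 83/500) <- contains code 103/625
  'e': [4/25 + 1/50*3/10, 4/25 + 1/50*2/5) = [83/500, 21/125)
  'f': [4/25 + 1/50*2/5, 4/25 + 1/50*1/1) = [21/125, 9/50)
  emit 'c', narrow to [81/500, 83/500)

Answer: 81/500 83/500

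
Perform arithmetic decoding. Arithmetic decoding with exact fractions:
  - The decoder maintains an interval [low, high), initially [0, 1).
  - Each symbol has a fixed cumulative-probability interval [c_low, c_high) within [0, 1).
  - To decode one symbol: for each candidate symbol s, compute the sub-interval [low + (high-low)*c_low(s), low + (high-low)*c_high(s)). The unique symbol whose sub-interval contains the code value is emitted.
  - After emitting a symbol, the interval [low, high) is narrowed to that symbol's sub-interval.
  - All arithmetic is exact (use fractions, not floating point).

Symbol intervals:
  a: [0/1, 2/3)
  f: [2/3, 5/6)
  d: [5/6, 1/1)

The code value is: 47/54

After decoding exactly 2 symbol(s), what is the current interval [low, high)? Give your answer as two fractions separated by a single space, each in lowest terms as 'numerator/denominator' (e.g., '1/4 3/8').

Answer: 5/6 17/18

Derivation:
Step 1: interval [0/1, 1/1), width = 1/1 - 0/1 = 1/1
  'a': [0/1 + 1/1*0/1, 0/1 + 1/1*2/3) = [0/1, 2/3)
  'f': [0/1 + 1/1*2/3, 0/1 + 1/1*5/6) = [2/3, 5/6)
  'd': [0/1 + 1/1*5/6, 0/1 + 1/1*1/1) = [5/6, 1/1) <- contains code 47/54
  emit 'd', narrow to [5/6, 1/1)
Step 2: interval [5/6, 1/1), width = 1/1 - 5/6 = 1/6
  'a': [5/6 + 1/6*0/1, 5/6 + 1/6*2/3) = [5/6, 17/18) <- contains code 47/54
  'f': [5/6 + 1/6*2/3, 5/6 + 1/6*5/6) = [17/18, 35/36)
  'd': [5/6 + 1/6*5/6, 5/6 + 1/6*1/1) = [35/36, 1/1)
  emit 'a', narrow to [5/6, 17/18)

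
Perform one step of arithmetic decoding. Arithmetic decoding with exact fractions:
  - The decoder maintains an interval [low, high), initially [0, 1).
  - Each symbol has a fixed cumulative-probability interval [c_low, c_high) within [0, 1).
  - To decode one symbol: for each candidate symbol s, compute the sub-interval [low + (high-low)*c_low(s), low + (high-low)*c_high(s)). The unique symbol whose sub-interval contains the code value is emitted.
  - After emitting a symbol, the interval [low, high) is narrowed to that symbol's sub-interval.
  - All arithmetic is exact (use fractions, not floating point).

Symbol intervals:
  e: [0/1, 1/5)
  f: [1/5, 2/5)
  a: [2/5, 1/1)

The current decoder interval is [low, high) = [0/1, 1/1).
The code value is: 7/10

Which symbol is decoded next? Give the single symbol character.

Answer: a

Derivation:
Interval width = high − low = 1/1 − 0/1 = 1/1
Scaled code = (code − low) / width = (7/10 − 0/1) / 1/1 = 7/10
  e: [0/1, 1/5) 
  f: [1/5, 2/5) 
  a: [2/5, 1/1) ← scaled code falls here ✓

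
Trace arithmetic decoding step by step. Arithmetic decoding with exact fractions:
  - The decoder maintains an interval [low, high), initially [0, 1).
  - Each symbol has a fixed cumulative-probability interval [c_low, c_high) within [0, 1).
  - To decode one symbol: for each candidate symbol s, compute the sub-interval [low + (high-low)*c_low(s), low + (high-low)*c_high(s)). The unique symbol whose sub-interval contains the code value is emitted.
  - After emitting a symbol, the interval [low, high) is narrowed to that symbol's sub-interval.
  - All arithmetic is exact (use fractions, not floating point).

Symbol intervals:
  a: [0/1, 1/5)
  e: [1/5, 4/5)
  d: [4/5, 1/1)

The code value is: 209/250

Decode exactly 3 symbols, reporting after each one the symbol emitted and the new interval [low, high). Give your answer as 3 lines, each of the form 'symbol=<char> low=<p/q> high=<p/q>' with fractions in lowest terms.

Step 1: interval [0/1, 1/1), width = 1/1 - 0/1 = 1/1
  'a': [0/1 + 1/1*0/1, 0/1 + 1/1*1/5) = [0/1, 1/5)
  'e': [0/1 + 1/1*1/5, 0/1 + 1/1*4/5) = [1/5, 4/5)
  'd': [0/1 + 1/1*4/5, 0/1 + 1/1*1/1) = [4/5, 1/1) <- contains code 209/250
  emit 'd', narrow to [4/5, 1/1)
Step 2: interval [4/5, 1/1), width = 1/1 - 4/5 = 1/5
  'a': [4/5 + 1/5*0/1, 4/5 + 1/5*1/5) = [4/5, 21/25) <- contains code 209/250
  'e': [4/5 + 1/5*1/5, 4/5 + 1/5*4/5) = [21/25, 24/25)
  'd': [4/5 + 1/5*4/5, 4/5 + 1/5*1/1) = [24/25, 1/1)
  emit 'a', narrow to [4/5, 21/25)
Step 3: interval [4/5, 21/25), width = 21/25 - 4/5 = 1/25
  'a': [4/5 + 1/25*0/1, 4/5 + 1/25*1/5) = [4/5, 101/125)
  'e': [4/5 + 1/25*1/5, 4/5 + 1/25*4/5) = [101/125, 104/125)
  'd': [4/5 + 1/25*4/5, 4/5 + 1/25*1/1) = [104/125, 21/25) <- contains code 209/250
  emit 'd', narrow to [104/125, 21/25)

Answer: symbol=d low=4/5 high=1/1
symbol=a low=4/5 high=21/25
symbol=d low=104/125 high=21/25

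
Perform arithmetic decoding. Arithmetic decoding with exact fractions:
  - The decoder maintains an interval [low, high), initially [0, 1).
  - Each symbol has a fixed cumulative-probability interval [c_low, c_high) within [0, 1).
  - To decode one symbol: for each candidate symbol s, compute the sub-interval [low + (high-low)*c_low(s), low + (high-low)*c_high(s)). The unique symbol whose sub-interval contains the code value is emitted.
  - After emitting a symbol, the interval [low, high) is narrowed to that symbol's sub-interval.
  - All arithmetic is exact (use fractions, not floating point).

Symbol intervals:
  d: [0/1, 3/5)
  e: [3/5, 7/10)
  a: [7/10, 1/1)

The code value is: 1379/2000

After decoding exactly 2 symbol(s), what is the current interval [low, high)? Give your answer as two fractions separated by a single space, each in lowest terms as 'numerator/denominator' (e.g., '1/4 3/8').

Answer: 67/100 7/10

Derivation:
Step 1: interval [0/1, 1/1), width = 1/1 - 0/1 = 1/1
  'd': [0/1 + 1/1*0/1, 0/1 + 1/1*3/5) = [0/1, 3/5)
  'e': [0/1 + 1/1*3/5, 0/1 + 1/1*7/10) = [3/5, 7/10) <- contains code 1379/2000
  'a': [0/1 + 1/1*7/10, 0/1 + 1/1*1/1) = [7/10, 1/1)
  emit 'e', narrow to [3/5, 7/10)
Step 2: interval [3/5, 7/10), width = 7/10 - 3/5 = 1/10
  'd': [3/5 + 1/10*0/1, 3/5 + 1/10*3/5) = [3/5, 33/50)
  'e': [3/5 + 1/10*3/5, 3/5 + 1/10*7/10) = [33/50, 67/100)
  'a': [3/5 + 1/10*7/10, 3/5 + 1/10*1/1) = [67/100, 7/10) <- contains code 1379/2000
  emit 'a', narrow to [67/100, 7/10)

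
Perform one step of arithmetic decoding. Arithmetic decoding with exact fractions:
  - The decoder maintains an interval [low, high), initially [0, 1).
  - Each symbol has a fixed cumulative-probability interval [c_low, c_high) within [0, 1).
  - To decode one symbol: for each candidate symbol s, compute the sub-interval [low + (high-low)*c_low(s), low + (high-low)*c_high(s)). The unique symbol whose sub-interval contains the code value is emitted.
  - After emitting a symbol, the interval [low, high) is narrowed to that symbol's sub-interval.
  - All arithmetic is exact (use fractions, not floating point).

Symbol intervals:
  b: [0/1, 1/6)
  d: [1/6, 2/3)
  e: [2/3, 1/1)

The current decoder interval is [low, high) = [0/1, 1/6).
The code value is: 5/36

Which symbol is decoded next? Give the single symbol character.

Interval width = high − low = 1/6 − 0/1 = 1/6
Scaled code = (code − low) / width = (5/36 − 0/1) / 1/6 = 5/6
  b: [0/1, 1/6) 
  d: [1/6, 2/3) 
  e: [2/3, 1/1) ← scaled code falls here ✓

Answer: e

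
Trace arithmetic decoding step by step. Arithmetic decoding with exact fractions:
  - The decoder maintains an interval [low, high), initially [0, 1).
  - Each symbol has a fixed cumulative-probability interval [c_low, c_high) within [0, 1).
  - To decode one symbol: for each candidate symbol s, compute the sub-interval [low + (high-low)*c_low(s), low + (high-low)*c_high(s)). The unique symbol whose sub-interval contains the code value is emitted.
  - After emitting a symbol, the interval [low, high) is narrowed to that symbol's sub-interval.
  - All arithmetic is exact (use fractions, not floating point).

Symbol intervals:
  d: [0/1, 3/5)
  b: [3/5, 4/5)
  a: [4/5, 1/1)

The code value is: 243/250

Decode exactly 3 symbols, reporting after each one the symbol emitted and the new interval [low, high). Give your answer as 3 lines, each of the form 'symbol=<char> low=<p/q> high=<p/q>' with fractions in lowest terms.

Answer: symbol=a low=4/5 high=1/1
symbol=a low=24/25 high=1/1
symbol=d low=24/25 high=123/125

Derivation:
Step 1: interval [0/1, 1/1), width = 1/1 - 0/1 = 1/1
  'd': [0/1 + 1/1*0/1, 0/1 + 1/1*3/5) = [0/1, 3/5)
  'b': [0/1 + 1/1*3/5, 0/1 + 1/1*4/5) = [3/5, 4/5)
  'a': [0/1 + 1/1*4/5, 0/1 + 1/1*1/1) = [4/5, 1/1) <- contains code 243/250
  emit 'a', narrow to [4/5, 1/1)
Step 2: interval [4/5, 1/1), width = 1/1 - 4/5 = 1/5
  'd': [4/5 + 1/5*0/1, 4/5 + 1/5*3/5) = [4/5, 23/25)
  'b': [4/5 + 1/5*3/5, 4/5 + 1/5*4/5) = [23/25, 24/25)
  'a': [4/5 + 1/5*4/5, 4/5 + 1/5*1/1) = [24/25, 1/1) <- contains code 243/250
  emit 'a', narrow to [24/25, 1/1)
Step 3: interval [24/25, 1/1), width = 1/1 - 24/25 = 1/25
  'd': [24/25 + 1/25*0/1, 24/25 + 1/25*3/5) = [24/25, 123/125) <- contains code 243/250
  'b': [24/25 + 1/25*3/5, 24/25 + 1/25*4/5) = [123/125, 124/125)
  'a': [24/25 + 1/25*4/5, 24/25 + 1/25*1/1) = [124/125, 1/1)
  emit 'd', narrow to [24/25, 123/125)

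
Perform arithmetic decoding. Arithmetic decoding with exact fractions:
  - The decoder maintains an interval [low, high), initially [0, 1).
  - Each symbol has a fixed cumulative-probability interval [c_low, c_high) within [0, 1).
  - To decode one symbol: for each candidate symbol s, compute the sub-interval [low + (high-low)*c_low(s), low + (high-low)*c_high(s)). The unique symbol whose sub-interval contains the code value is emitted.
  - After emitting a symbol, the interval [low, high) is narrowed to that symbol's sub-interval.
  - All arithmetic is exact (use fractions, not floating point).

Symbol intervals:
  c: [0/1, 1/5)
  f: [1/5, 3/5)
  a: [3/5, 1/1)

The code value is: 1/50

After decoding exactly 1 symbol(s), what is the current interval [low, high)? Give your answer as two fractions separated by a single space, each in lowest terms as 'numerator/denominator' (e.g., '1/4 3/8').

Step 1: interval [0/1, 1/1), width = 1/1 - 0/1 = 1/1
  'c': [0/1 + 1/1*0/1, 0/1 + 1/1*1/5) = [0/1, 1/5) <- contains code 1/50
  'f': [0/1 + 1/1*1/5, 0/1 + 1/1*3/5) = [1/5, 3/5)
  'a': [0/1 + 1/1*3/5, 0/1 + 1/1*1/1) = [3/5, 1/1)
  emit 'c', narrow to [0/1, 1/5)

Answer: 0/1 1/5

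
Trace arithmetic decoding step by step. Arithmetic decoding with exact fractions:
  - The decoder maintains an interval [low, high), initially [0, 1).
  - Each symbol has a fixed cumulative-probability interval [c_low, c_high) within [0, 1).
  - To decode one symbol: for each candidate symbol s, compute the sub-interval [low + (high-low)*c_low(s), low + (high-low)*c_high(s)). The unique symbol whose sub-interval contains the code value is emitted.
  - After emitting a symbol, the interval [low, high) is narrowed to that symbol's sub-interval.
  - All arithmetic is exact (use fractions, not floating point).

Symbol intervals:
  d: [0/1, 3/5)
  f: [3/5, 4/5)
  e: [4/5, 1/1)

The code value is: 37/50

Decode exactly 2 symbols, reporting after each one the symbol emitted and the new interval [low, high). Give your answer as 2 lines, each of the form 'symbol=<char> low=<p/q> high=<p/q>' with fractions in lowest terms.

Step 1: interval [0/1, 1/1), width = 1/1 - 0/1 = 1/1
  'd': [0/1 + 1/1*0/1, 0/1 + 1/1*3/5) = [0/1, 3/5)
  'f': [0/1 + 1/1*3/5, 0/1 + 1/1*4/5) = [3/5, 4/5) <- contains code 37/50
  'e': [0/1 + 1/1*4/5, 0/1 + 1/1*1/1) = [4/5, 1/1)
  emit 'f', narrow to [3/5, 4/5)
Step 2: interval [3/5, 4/5), width = 4/5 - 3/5 = 1/5
  'd': [3/5 + 1/5*0/1, 3/5 + 1/5*3/5) = [3/5, 18/25)
  'f': [3/5 + 1/5*3/5, 3/5 + 1/5*4/5) = [18/25, 19/25) <- contains code 37/50
  'e': [3/5 + 1/5*4/5, 3/5 + 1/5*1/1) = [19/25, 4/5)
  emit 'f', narrow to [18/25, 19/25)

Answer: symbol=f low=3/5 high=4/5
symbol=f low=18/25 high=19/25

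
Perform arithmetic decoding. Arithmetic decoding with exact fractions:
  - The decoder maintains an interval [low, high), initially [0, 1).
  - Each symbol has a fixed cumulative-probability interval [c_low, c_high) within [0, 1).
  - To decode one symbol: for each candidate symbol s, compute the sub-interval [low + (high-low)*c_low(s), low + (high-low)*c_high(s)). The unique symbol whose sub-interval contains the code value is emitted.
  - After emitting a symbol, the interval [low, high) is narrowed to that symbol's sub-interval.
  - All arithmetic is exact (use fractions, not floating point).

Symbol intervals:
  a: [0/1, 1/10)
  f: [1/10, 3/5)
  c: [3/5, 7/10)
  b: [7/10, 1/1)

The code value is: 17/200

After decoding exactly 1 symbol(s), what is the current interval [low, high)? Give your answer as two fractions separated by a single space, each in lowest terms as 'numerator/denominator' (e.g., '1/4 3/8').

Step 1: interval [0/1, 1/1), width = 1/1 - 0/1 = 1/1
  'a': [0/1 + 1/1*0/1, 0/1 + 1/1*1/10) = [0/1, 1/10) <- contains code 17/200
  'f': [0/1 + 1/1*1/10, 0/1 + 1/1*3/5) = [1/10, 3/5)
  'c': [0/1 + 1/1*3/5, 0/1 + 1/1*7/10) = [3/5, 7/10)
  'b': [0/1 + 1/1*7/10, 0/1 + 1/1*1/1) = [7/10, 1/1)
  emit 'a', narrow to [0/1, 1/10)

Answer: 0/1 1/10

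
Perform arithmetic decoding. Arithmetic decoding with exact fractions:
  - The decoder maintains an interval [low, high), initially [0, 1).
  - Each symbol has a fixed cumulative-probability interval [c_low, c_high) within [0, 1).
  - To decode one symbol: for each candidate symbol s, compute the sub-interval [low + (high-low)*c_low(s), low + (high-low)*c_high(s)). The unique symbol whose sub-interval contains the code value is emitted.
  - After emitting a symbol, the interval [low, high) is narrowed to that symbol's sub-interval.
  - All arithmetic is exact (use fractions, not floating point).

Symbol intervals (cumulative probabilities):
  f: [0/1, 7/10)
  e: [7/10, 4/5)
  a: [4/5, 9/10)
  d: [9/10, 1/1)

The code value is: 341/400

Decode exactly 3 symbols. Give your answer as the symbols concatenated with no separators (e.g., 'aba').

Answer: afe

Derivation:
Step 1: interval [0/1, 1/1), width = 1/1 - 0/1 = 1/1
  'f': [0/1 + 1/1*0/1, 0/1 + 1/1*7/10) = [0/1, 7/10)
  'e': [0/1 + 1/1*7/10, 0/1 + 1/1*4/5) = [7/10, 4/5)
  'a': [0/1 + 1/1*4/5, 0/1 + 1/1*9/10) = [4/5, 9/10) <- contains code 341/400
  'd': [0/1 + 1/1*9/10, 0/1 + 1/1*1/1) = [9/10, 1/1)
  emit 'a', narrow to [4/5, 9/10)
Step 2: interval [4/5, 9/10), width = 9/10 - 4/5 = 1/10
  'f': [4/5 + 1/10*0/1, 4/5 + 1/10*7/10) = [4/5, 87/100) <- contains code 341/400
  'e': [4/5 + 1/10*7/10, 4/5 + 1/10*4/5) = [87/100, 22/25)
  'a': [4/5 + 1/10*4/5, 4/5 + 1/10*9/10) = [22/25, 89/100)
  'd': [4/5 + 1/10*9/10, 4/5 + 1/10*1/1) = [89/100, 9/10)
  emit 'f', narrow to [4/5, 87/100)
Step 3: interval [4/5, 87/100), width = 87/100 - 4/5 = 7/100
  'f': [4/5 + 7/100*0/1, 4/5 + 7/100*7/10) = [4/5, 849/1000)
  'e': [4/5 + 7/100*7/10, 4/5 + 7/100*4/5) = [849/1000, 107/125) <- contains code 341/400
  'a': [4/5 + 7/100*4/5, 4/5 + 7/100*9/10) = [107/125, 863/1000)
  'd': [4/5 + 7/100*9/10, 4/5 + 7/100*1/1) = [863/1000, 87/100)
  emit 'e', narrow to [849/1000, 107/125)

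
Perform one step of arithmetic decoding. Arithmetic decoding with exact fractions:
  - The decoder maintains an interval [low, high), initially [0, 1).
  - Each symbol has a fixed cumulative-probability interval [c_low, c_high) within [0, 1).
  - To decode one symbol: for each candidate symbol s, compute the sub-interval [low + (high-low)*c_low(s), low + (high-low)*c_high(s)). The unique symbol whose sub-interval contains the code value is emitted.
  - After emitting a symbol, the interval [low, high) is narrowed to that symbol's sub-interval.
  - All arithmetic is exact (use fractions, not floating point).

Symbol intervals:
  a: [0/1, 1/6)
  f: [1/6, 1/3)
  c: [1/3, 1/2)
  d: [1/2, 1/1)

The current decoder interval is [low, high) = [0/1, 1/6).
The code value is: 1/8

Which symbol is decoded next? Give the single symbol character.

Interval width = high − low = 1/6 − 0/1 = 1/6
Scaled code = (code − low) / width = (1/8 − 0/1) / 1/6 = 3/4
  a: [0/1, 1/6) 
  f: [1/6, 1/3) 
  c: [1/3, 1/2) 
  d: [1/2, 1/1) ← scaled code falls here ✓

Answer: d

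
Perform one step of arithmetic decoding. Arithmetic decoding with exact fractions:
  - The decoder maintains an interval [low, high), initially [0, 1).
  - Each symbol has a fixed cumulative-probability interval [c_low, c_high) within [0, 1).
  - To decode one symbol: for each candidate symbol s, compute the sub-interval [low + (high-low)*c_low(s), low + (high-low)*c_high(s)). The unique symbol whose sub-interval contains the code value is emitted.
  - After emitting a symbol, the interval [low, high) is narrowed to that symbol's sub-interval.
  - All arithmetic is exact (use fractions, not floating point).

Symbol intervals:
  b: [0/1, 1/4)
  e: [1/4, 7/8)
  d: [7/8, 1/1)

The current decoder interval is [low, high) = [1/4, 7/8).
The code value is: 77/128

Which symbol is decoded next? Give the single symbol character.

Answer: e

Derivation:
Interval width = high − low = 7/8 − 1/4 = 5/8
Scaled code = (code − low) / width = (77/128 − 1/4) / 5/8 = 9/16
  b: [0/1, 1/4) 
  e: [1/4, 7/8) ← scaled code falls here ✓
  d: [7/8, 1/1) 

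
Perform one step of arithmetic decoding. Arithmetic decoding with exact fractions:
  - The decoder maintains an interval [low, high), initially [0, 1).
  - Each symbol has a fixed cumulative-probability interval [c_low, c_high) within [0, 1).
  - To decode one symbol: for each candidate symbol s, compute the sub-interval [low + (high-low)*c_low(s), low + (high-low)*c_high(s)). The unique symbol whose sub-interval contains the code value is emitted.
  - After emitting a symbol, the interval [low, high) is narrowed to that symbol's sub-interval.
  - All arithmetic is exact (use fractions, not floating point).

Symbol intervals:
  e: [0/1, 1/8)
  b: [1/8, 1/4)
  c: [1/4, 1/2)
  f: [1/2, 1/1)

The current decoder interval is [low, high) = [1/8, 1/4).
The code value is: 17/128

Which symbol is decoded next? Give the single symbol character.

Answer: e

Derivation:
Interval width = high − low = 1/4 − 1/8 = 1/8
Scaled code = (code − low) / width = (17/128 − 1/8) / 1/8 = 1/16
  e: [0/1, 1/8) ← scaled code falls here ✓
  b: [1/8, 1/4) 
  c: [1/4, 1/2) 
  f: [1/2, 1/1) 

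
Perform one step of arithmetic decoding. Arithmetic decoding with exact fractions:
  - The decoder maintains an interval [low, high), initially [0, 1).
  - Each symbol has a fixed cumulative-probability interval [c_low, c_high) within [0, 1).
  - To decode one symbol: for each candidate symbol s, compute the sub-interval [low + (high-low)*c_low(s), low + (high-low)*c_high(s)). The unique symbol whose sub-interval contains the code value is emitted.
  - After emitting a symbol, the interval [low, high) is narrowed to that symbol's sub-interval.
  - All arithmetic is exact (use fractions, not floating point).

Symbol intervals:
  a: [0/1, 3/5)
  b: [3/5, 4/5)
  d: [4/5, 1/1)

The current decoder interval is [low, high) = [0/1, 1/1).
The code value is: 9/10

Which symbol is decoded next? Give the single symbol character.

Answer: d

Derivation:
Interval width = high − low = 1/1 − 0/1 = 1/1
Scaled code = (code − low) / width = (9/10 − 0/1) / 1/1 = 9/10
  a: [0/1, 3/5) 
  b: [3/5, 4/5) 
  d: [4/5, 1/1) ← scaled code falls here ✓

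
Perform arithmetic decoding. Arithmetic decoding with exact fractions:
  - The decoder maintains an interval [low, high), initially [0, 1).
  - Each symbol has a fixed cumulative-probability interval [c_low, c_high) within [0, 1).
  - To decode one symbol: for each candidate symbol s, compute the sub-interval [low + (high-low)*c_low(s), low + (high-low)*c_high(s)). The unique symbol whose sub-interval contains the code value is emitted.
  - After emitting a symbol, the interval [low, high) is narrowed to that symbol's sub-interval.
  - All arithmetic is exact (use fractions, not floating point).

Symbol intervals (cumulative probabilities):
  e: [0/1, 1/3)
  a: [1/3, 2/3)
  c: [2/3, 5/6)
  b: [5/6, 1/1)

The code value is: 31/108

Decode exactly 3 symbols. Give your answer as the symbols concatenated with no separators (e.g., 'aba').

Step 1: interval [0/1, 1/1), width = 1/1 - 0/1 = 1/1
  'e': [0/1 + 1/1*0/1, 0/1 + 1/1*1/3) = [0/1, 1/3) <- contains code 31/108
  'a': [0/1 + 1/1*1/3, 0/1 + 1/1*2/3) = [1/3, 2/3)
  'c': [0/1 + 1/1*2/3, 0/1 + 1/1*5/6) = [2/3, 5/6)
  'b': [0/1 + 1/1*5/6, 0/1 + 1/1*1/1) = [5/6, 1/1)
  emit 'e', narrow to [0/1, 1/3)
Step 2: interval [0/1, 1/3), width = 1/3 - 0/1 = 1/3
  'e': [0/1 + 1/3*0/1, 0/1 + 1/3*1/3) = [0/1, 1/9)
  'a': [0/1 + 1/3*1/3, 0/1 + 1/3*2/3) = [1/9, 2/9)
  'c': [0/1 + 1/3*2/3, 0/1 + 1/3*5/6) = [2/9, 5/18)
  'b': [0/1 + 1/3*5/6, 0/1 + 1/3*1/1) = [5/18, 1/3) <- contains code 31/108
  emit 'b', narrow to [5/18, 1/3)
Step 3: interval [5/18, 1/3), width = 1/3 - 5/18 = 1/18
  'e': [5/18 + 1/18*0/1, 5/18 + 1/18*1/3) = [5/18, 8/27) <- contains code 31/108
  'a': [5/18 + 1/18*1/3, 5/18 + 1/18*2/3) = [8/27, 17/54)
  'c': [5/18 + 1/18*2/3, 5/18 + 1/18*5/6) = [17/54, 35/108)
  'b': [5/18 + 1/18*5/6, 5/18 + 1/18*1/1) = [35/108, 1/3)
  emit 'e', narrow to [5/18, 8/27)

Answer: ebe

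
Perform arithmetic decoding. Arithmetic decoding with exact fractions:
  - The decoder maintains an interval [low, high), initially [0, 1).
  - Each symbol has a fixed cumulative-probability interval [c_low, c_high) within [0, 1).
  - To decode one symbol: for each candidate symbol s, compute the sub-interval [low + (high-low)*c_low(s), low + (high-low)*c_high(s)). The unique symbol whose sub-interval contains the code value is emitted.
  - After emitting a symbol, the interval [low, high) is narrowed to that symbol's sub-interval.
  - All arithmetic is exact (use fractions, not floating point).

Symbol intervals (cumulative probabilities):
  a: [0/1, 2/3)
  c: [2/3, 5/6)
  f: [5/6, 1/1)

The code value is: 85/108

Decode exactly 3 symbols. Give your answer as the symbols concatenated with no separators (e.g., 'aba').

Answer: cca

Derivation:
Step 1: interval [0/1, 1/1), width = 1/1 - 0/1 = 1/1
  'a': [0/1 + 1/1*0/1, 0/1 + 1/1*2/3) = [0/1, 2/3)
  'c': [0/1 + 1/1*2/3, 0/1 + 1/1*5/6) = [2/3, 5/6) <- contains code 85/108
  'f': [0/1 + 1/1*5/6, 0/1 + 1/1*1/1) = [5/6, 1/1)
  emit 'c', narrow to [2/3, 5/6)
Step 2: interval [2/3, 5/6), width = 5/6 - 2/3 = 1/6
  'a': [2/3 + 1/6*0/1, 2/3 + 1/6*2/3) = [2/3, 7/9)
  'c': [2/3 + 1/6*2/3, 2/3 + 1/6*5/6) = [7/9, 29/36) <- contains code 85/108
  'f': [2/3 + 1/6*5/6, 2/3 + 1/6*1/1) = [29/36, 5/6)
  emit 'c', narrow to [7/9, 29/36)
Step 3: interval [7/9, 29/36), width = 29/36 - 7/9 = 1/36
  'a': [7/9 + 1/36*0/1, 7/9 + 1/36*2/3) = [7/9, 43/54) <- contains code 85/108
  'c': [7/9 + 1/36*2/3, 7/9 + 1/36*5/6) = [43/54, 173/216)
  'f': [7/9 + 1/36*5/6, 7/9 + 1/36*1/1) = [173/216, 29/36)
  emit 'a', narrow to [7/9, 43/54)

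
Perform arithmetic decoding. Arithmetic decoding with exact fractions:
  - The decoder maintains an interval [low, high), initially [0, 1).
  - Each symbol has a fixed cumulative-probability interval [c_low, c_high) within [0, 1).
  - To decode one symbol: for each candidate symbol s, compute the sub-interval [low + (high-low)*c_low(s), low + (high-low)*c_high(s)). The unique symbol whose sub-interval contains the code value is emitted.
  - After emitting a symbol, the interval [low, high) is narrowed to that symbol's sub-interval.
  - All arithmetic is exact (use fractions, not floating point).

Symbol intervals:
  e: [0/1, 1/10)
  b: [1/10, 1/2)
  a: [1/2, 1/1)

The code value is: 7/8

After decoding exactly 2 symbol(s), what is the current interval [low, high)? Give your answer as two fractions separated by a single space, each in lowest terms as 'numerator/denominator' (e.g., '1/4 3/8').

Step 1: interval [0/1, 1/1), width = 1/1 - 0/1 = 1/1
  'e': [0/1 + 1/1*0/1, 0/1 + 1/1*1/10) = [0/1, 1/10)
  'b': [0/1 + 1/1*1/10, 0/1 + 1/1*1/2) = [1/10, 1/2)
  'a': [0/1 + 1/1*1/2, 0/1 + 1/1*1/1) = [1/2, 1/1) <- contains code 7/8
  emit 'a', narrow to [1/2, 1/1)
Step 2: interval [1/2, 1/1), width = 1/1 - 1/2 = 1/2
  'e': [1/2 + 1/2*0/1, 1/2 + 1/2*1/10) = [1/2, 11/20)
  'b': [1/2 + 1/2*1/10, 1/2 + 1/2*1/2) = [11/20, 3/4)
  'a': [1/2 + 1/2*1/2, 1/2 + 1/2*1/1) = [3/4, 1/1) <- contains code 7/8
  emit 'a', narrow to [3/4, 1/1)

Answer: 3/4 1/1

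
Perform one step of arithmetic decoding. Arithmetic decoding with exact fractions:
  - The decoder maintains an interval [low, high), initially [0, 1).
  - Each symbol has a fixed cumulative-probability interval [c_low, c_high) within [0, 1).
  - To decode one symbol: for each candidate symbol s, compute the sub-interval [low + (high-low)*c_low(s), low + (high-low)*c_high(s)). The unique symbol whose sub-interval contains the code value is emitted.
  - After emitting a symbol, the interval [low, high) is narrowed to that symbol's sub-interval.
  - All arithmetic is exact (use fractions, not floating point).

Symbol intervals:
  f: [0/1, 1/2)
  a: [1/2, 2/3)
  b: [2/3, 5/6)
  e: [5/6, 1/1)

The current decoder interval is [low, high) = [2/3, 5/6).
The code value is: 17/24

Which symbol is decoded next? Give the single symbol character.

Answer: f

Derivation:
Interval width = high − low = 5/6 − 2/3 = 1/6
Scaled code = (code − low) / width = (17/24 − 2/3) / 1/6 = 1/4
  f: [0/1, 1/2) ← scaled code falls here ✓
  a: [1/2, 2/3) 
  b: [2/3, 5/6) 
  e: [5/6, 1/1) 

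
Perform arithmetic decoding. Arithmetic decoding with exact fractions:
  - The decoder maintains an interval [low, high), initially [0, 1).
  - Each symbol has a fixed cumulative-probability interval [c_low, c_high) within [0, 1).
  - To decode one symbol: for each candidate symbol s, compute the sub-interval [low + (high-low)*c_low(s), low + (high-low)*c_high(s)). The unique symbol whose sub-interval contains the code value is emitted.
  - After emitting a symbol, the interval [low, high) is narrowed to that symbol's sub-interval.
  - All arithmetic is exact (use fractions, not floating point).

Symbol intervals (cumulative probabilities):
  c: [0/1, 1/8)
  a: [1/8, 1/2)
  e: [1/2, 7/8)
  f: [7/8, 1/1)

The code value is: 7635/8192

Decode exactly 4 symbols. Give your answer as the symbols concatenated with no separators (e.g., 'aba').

Answer: fafc

Derivation:
Step 1: interval [0/1, 1/1), width = 1/1 - 0/1 = 1/1
  'c': [0/1 + 1/1*0/1, 0/1 + 1/1*1/8) = [0/1, 1/8)
  'a': [0/1 + 1/1*1/8, 0/1 + 1/1*1/2) = [1/8, 1/2)
  'e': [0/1 + 1/1*1/2, 0/1 + 1/1*7/8) = [1/2, 7/8)
  'f': [0/1 + 1/1*7/8, 0/1 + 1/1*1/1) = [7/8, 1/1) <- contains code 7635/8192
  emit 'f', narrow to [7/8, 1/1)
Step 2: interval [7/8, 1/1), width = 1/1 - 7/8 = 1/8
  'c': [7/8 + 1/8*0/1, 7/8 + 1/8*1/8) = [7/8, 57/64)
  'a': [7/8 + 1/8*1/8, 7/8 + 1/8*1/2) = [57/64, 15/16) <- contains code 7635/8192
  'e': [7/8 + 1/8*1/2, 7/8 + 1/8*7/8) = [15/16, 63/64)
  'f': [7/8 + 1/8*7/8, 7/8 + 1/8*1/1) = [63/64, 1/1)
  emit 'a', narrow to [57/64, 15/16)
Step 3: interval [57/64, 15/16), width = 15/16 - 57/64 = 3/64
  'c': [57/64 + 3/64*0/1, 57/64 + 3/64*1/8) = [57/64, 459/512)
  'a': [57/64 + 3/64*1/8, 57/64 + 3/64*1/2) = [459/512, 117/128)
  'e': [57/64 + 3/64*1/2, 57/64 + 3/64*7/8) = [117/128, 477/512)
  'f': [57/64 + 3/64*7/8, 57/64 + 3/64*1/1) = [477/512, 15/16) <- contains code 7635/8192
  emit 'f', narrow to [477/512, 15/16)
Step 4: interval [477/512, 15/16), width = 15/16 - 477/512 = 3/512
  'c': [477/512 + 3/512*0/1, 477/512 + 3/512*1/8) = [477/512, 3819/4096) <- contains code 7635/8192
  'a': [477/512 + 3/512*1/8, 477/512 + 3/512*1/2) = [3819/4096, 957/1024)
  'e': [477/512 + 3/512*1/2, 477/512 + 3/512*7/8) = [957/1024, 3837/4096)
  'f': [477/512 + 3/512*7/8, 477/512 + 3/512*1/1) = [3837/4096, 15/16)
  emit 'c', narrow to [477/512, 3819/4096)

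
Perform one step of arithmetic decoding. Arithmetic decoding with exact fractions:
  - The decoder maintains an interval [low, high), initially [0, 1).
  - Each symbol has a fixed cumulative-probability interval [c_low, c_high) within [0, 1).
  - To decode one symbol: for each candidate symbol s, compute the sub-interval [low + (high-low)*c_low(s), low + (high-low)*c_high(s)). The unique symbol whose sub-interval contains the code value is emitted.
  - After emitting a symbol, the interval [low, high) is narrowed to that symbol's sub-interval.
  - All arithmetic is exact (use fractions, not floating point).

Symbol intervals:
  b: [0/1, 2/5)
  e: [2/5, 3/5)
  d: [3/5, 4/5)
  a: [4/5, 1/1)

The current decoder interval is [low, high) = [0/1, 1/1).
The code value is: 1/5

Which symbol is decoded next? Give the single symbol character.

Answer: b

Derivation:
Interval width = high − low = 1/1 − 0/1 = 1/1
Scaled code = (code − low) / width = (1/5 − 0/1) / 1/1 = 1/5
  b: [0/1, 2/5) ← scaled code falls here ✓
  e: [2/5, 3/5) 
  d: [3/5, 4/5) 
  a: [4/5, 1/1) 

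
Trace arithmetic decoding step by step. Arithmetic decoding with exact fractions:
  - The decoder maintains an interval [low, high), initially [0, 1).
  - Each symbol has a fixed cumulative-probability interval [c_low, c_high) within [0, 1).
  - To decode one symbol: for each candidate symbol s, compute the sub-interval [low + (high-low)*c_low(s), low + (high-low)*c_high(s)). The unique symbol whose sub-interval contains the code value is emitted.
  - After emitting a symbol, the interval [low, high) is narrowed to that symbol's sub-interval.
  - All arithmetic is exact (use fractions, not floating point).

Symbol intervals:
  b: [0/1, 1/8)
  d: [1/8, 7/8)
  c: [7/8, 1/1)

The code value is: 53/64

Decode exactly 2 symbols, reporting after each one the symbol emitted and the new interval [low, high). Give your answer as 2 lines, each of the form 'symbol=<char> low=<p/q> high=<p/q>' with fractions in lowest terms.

Step 1: interval [0/1, 1/1), width = 1/1 - 0/1 = 1/1
  'b': [0/1 + 1/1*0/1, 0/1 + 1/1*1/8) = [0/1, 1/8)
  'd': [0/1 + 1/1*1/8, 0/1 + 1/1*7/8) = [1/8, 7/8) <- contains code 53/64
  'c': [0/1 + 1/1*7/8, 0/1 + 1/1*1/1) = [7/8, 1/1)
  emit 'd', narrow to [1/8, 7/8)
Step 2: interval [1/8, 7/8), width = 7/8 - 1/8 = 3/4
  'b': [1/8 + 3/4*0/1, 1/8 + 3/4*1/8) = [1/8, 7/32)
  'd': [1/8 + 3/4*1/8, 1/8 + 3/4*7/8) = [7/32, 25/32)
  'c': [1/8 + 3/4*7/8, 1/8 + 3/4*1/1) = [25/32, 7/8) <- contains code 53/64
  emit 'c', narrow to [25/32, 7/8)

Answer: symbol=d low=1/8 high=7/8
symbol=c low=25/32 high=7/8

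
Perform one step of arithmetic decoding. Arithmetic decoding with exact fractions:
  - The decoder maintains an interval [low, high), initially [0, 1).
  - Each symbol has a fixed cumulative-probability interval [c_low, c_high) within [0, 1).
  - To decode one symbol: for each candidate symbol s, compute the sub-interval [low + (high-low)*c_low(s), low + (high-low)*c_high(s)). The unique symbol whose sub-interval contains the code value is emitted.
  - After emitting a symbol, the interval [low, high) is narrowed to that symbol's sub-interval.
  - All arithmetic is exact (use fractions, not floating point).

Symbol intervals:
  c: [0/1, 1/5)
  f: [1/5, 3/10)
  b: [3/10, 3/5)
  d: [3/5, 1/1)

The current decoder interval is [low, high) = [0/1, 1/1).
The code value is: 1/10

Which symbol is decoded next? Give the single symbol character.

Interval width = high − low = 1/1 − 0/1 = 1/1
Scaled code = (code − low) / width = (1/10 − 0/1) / 1/1 = 1/10
  c: [0/1, 1/5) ← scaled code falls here ✓
  f: [1/5, 3/10) 
  b: [3/10, 3/5) 
  d: [3/5, 1/1) 

Answer: c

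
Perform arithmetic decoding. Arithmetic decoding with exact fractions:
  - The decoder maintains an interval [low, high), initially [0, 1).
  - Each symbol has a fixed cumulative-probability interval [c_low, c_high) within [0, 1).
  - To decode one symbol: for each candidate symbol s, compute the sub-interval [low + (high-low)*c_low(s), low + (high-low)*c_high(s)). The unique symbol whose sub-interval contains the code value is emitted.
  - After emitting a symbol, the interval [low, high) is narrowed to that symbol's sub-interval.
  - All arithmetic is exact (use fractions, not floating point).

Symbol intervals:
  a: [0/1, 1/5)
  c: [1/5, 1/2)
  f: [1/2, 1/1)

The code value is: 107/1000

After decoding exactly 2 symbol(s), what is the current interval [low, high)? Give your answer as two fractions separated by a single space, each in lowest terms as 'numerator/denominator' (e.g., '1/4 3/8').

Step 1: interval [0/1, 1/1), width = 1/1 - 0/1 = 1/1
  'a': [0/1 + 1/1*0/1, 0/1 + 1/1*1/5) = [0/1, 1/5) <- contains code 107/1000
  'c': [0/1 + 1/1*1/5, 0/1 + 1/1*1/2) = [1/5, 1/2)
  'f': [0/1 + 1/1*1/2, 0/1 + 1/1*1/1) = [1/2, 1/1)
  emit 'a', narrow to [0/1, 1/5)
Step 2: interval [0/1, 1/5), width = 1/5 - 0/1 = 1/5
  'a': [0/1 + 1/5*0/1, 0/1 + 1/5*1/5) = [0/1, 1/25)
  'c': [0/1 + 1/5*1/5, 0/1 + 1/5*1/2) = [1/25, 1/10)
  'f': [0/1 + 1/5*1/2, 0/1 + 1/5*1/1) = [1/10, 1/5) <- contains code 107/1000
  emit 'f', narrow to [1/10, 1/5)

Answer: 1/10 1/5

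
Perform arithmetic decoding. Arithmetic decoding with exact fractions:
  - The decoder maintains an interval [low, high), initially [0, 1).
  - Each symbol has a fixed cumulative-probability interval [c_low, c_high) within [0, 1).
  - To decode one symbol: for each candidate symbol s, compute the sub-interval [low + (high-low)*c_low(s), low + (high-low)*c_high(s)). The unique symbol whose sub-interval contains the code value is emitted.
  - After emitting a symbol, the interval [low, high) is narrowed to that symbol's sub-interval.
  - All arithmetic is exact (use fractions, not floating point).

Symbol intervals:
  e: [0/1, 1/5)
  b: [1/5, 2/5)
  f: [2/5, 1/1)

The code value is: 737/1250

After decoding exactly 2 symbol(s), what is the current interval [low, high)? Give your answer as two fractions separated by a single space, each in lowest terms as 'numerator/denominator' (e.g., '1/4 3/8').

Answer: 13/25 16/25

Derivation:
Step 1: interval [0/1, 1/1), width = 1/1 - 0/1 = 1/1
  'e': [0/1 + 1/1*0/1, 0/1 + 1/1*1/5) = [0/1, 1/5)
  'b': [0/1 + 1/1*1/5, 0/1 + 1/1*2/5) = [1/5, 2/5)
  'f': [0/1 + 1/1*2/5, 0/1 + 1/1*1/1) = [2/5, 1/1) <- contains code 737/1250
  emit 'f', narrow to [2/5, 1/1)
Step 2: interval [2/5, 1/1), width = 1/1 - 2/5 = 3/5
  'e': [2/5 + 3/5*0/1, 2/5 + 3/5*1/5) = [2/5, 13/25)
  'b': [2/5 + 3/5*1/5, 2/5 + 3/5*2/5) = [13/25, 16/25) <- contains code 737/1250
  'f': [2/5 + 3/5*2/5, 2/5 + 3/5*1/1) = [16/25, 1/1)
  emit 'b', narrow to [13/25, 16/25)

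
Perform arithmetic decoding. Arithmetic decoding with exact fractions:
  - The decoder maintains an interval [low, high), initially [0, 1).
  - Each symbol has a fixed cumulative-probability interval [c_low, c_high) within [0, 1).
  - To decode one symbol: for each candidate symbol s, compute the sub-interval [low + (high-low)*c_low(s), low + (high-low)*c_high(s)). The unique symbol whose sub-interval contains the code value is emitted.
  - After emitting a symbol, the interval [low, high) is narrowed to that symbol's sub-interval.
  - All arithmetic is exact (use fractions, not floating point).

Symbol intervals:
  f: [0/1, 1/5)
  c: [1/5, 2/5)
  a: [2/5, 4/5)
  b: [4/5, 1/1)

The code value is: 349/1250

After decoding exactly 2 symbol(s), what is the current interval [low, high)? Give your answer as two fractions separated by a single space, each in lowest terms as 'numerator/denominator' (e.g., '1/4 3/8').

Step 1: interval [0/1, 1/1), width = 1/1 - 0/1 = 1/1
  'f': [0/1 + 1/1*0/1, 0/1 + 1/1*1/5) = [0/1, 1/5)
  'c': [0/1 + 1/1*1/5, 0/1 + 1/1*2/5) = [1/5, 2/5) <- contains code 349/1250
  'a': [0/1 + 1/1*2/5, 0/1 + 1/1*4/5) = [2/5, 4/5)
  'b': [0/1 + 1/1*4/5, 0/1 + 1/1*1/1) = [4/5, 1/1)
  emit 'c', narrow to [1/5, 2/5)
Step 2: interval [1/5, 2/5), width = 2/5 - 1/5 = 1/5
  'f': [1/5 + 1/5*0/1, 1/5 + 1/5*1/5) = [1/5, 6/25)
  'c': [1/5 + 1/5*1/5, 1/5 + 1/5*2/5) = [6/25, 7/25) <- contains code 349/1250
  'a': [1/5 + 1/5*2/5, 1/5 + 1/5*4/5) = [7/25, 9/25)
  'b': [1/5 + 1/5*4/5, 1/5 + 1/5*1/1) = [9/25, 2/5)
  emit 'c', narrow to [6/25, 7/25)

Answer: 6/25 7/25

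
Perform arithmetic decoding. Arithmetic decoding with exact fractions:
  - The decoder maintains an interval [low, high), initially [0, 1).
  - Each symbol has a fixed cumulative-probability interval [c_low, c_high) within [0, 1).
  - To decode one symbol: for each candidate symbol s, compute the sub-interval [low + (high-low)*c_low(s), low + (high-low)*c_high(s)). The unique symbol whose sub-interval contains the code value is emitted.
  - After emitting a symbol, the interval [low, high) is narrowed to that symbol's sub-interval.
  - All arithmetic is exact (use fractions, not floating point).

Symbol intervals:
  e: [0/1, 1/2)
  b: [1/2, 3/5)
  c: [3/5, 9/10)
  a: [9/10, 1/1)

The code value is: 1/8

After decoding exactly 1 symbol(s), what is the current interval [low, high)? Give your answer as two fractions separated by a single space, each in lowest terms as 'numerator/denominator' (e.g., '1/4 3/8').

Answer: 0/1 1/2

Derivation:
Step 1: interval [0/1, 1/1), width = 1/1 - 0/1 = 1/1
  'e': [0/1 + 1/1*0/1, 0/1 + 1/1*1/2) = [0/1, 1/2) <- contains code 1/8
  'b': [0/1 + 1/1*1/2, 0/1 + 1/1*3/5) = [1/2, 3/5)
  'c': [0/1 + 1/1*3/5, 0/1 + 1/1*9/10) = [3/5, 9/10)
  'a': [0/1 + 1/1*9/10, 0/1 + 1/1*1/1) = [9/10, 1/1)
  emit 'e', narrow to [0/1, 1/2)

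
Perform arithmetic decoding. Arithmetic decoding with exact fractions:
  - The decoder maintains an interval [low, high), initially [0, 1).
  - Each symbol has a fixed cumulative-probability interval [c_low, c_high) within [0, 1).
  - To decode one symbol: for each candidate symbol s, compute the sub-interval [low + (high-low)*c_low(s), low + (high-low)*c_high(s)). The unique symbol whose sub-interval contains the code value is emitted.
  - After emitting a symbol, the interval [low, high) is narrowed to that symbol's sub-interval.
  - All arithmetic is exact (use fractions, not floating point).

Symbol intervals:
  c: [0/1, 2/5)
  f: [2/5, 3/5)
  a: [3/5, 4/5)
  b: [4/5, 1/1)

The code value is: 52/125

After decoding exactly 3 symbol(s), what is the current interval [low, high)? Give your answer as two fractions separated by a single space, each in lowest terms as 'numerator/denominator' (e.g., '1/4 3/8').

Answer: 2/5 54/125

Derivation:
Step 1: interval [0/1, 1/1), width = 1/1 - 0/1 = 1/1
  'c': [0/1 + 1/1*0/1, 0/1 + 1/1*2/5) = [0/1, 2/5)
  'f': [0/1 + 1/1*2/5, 0/1 + 1/1*3/5) = [2/5, 3/5) <- contains code 52/125
  'a': [0/1 + 1/1*3/5, 0/1 + 1/1*4/5) = [3/5, 4/5)
  'b': [0/1 + 1/1*4/5, 0/1 + 1/1*1/1) = [4/5, 1/1)
  emit 'f', narrow to [2/5, 3/5)
Step 2: interval [2/5, 3/5), width = 3/5 - 2/5 = 1/5
  'c': [2/5 + 1/5*0/1, 2/5 + 1/5*2/5) = [2/5, 12/25) <- contains code 52/125
  'f': [2/5 + 1/5*2/5, 2/5 + 1/5*3/5) = [12/25, 13/25)
  'a': [2/5 + 1/5*3/5, 2/5 + 1/5*4/5) = [13/25, 14/25)
  'b': [2/5 + 1/5*4/5, 2/5 + 1/5*1/1) = [14/25, 3/5)
  emit 'c', narrow to [2/5, 12/25)
Step 3: interval [2/5, 12/25), width = 12/25 - 2/5 = 2/25
  'c': [2/5 + 2/25*0/1, 2/5 + 2/25*2/5) = [2/5, 54/125) <- contains code 52/125
  'f': [2/5 + 2/25*2/5, 2/5 + 2/25*3/5) = [54/125, 56/125)
  'a': [2/5 + 2/25*3/5, 2/5 + 2/25*4/5) = [56/125, 58/125)
  'b': [2/5 + 2/25*4/5, 2/5 + 2/25*1/1) = [58/125, 12/25)
  emit 'c', narrow to [2/5, 54/125)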